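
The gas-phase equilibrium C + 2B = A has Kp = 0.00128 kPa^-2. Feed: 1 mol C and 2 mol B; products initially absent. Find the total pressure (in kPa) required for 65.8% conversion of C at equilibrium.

P = 95.5 kPa

Take 1 mol C as basis and let X be its fractional conversion, so ξ = X.
Moles: n_C = 1 − X; n_B = 2 − 2X; n_A = X.
n_T = Σnᵢ = 3 − 2X.
Kp = p_A / (p_C p_B^2) with p_i = (n_i/n_T)·P.
At X = 0.658: the mole-fraction product g(X) = Π y_i^ν_i = 11.66. Since Kp = g(X)·P^{-2}, P = (g/Kp)^(1/2) = (11.66/0.00128)^(1/2) = 95.5 kPa.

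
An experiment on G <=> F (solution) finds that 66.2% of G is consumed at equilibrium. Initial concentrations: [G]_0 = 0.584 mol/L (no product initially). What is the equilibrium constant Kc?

Let X = conversion of G.
Concentrations: [G] = 0.584 − 0.584X; [F] = 0.584X.
At X = 0.662: [G] = 0.197, [F] = 0.387.
Kc = [F] / ([G]) = 1.96.

Kc = 1.96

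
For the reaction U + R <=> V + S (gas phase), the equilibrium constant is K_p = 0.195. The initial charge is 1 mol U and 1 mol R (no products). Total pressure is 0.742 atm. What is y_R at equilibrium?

Take 1 mol U as basis and let X be its fractional conversion, so ξ = X.
Mole table: n_U = 1 − X; n_R = 1 − X; n_V = X; n_S = X.
Total moles n_T = 2 (Δν = 0, constant).
Mole fractions y_i = n_i/n_T; K_p = p_V p_S / (p_U p_R) with p_i = y_i·P.
Setting this equal to 0.195 and taking the physical root (0 < X < 1) gives X = 0.306.
Then n_R = 0.694, n_T = 2, so y_R = 0.347.

y_R = 0.347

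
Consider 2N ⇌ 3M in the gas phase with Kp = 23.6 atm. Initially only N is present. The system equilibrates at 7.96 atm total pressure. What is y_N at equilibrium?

y_N = 0.323

Let X = conversion of N (basis 1 mol N); extent of reaction ξ = 0.5X.
Species balance: n_N = 1 − X; n_M = 1.5X.
Total moles n_T = 1 + 0.5X.
Mole fractions y_i = n_i/n_T; Kp = p_M^3 / (p_N^2) with p_i = y_i·P.
This yields a degree-3 equation in X; solving on (0,1), X = 0.583.
Then n_N = 0.417, n_T = 1.29, so y_N = 0.323.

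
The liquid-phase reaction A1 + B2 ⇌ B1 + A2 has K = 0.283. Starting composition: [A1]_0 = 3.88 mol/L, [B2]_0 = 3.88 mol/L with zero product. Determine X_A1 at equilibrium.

X = 0.347

Let X = conversion of A1; extent ξ = 3.88·X mol/L.
Concentrations: [A1] = 3.88 − 3.88X; [B2] = 3.88 − 3.88X; [B1] = 3.88X; [A2] = 3.88X.
K = [B1] [A2] / ([A1] [B2]).
Solving K = 0.283 for X ∈ (0,1): X = 0.347.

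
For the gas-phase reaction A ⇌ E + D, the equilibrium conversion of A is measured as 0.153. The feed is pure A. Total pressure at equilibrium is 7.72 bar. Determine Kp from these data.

Take 1 mol A as basis and let X be its fractional conversion, so ξ = X.
Species balance: n_A = 1 − X; n_E = X; n_D = X.
Summing: n_T = 1 + X.
At X = 0.153: n_A = 0.847, n_E = 0.153, n_D = 0.153, n_T = 1.15.
p_i = (n_i/n_T)·P. Kp = p_E p_D / (p_A) = 0.185 bar.

Kp = 0.185 bar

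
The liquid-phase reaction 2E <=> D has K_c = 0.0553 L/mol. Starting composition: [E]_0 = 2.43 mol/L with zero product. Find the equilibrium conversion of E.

X = 0.180

Let X = conversion of E; extent ξ = 2.43X/2 mol/L.
Concentrations: [E] = 2.43 − 2.43X; [D] = 1.22X.
K_c = [D] / ([E]^2).
Setting equal to 0.0553 and solving for X on (0,1) gives X = 0.180.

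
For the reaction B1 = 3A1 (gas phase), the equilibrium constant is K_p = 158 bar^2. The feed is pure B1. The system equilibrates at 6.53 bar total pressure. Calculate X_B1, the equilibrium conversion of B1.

X = 0.636

Let X = conversion of B1 (basis 1 mol B1); extent of reaction ξ = X.
Mole table: n_B1 = 1 − X; n_A1 = 3X.
n_T = Σnᵢ = 1 + 2X.
With p_i = (n_i/n_T)P, K_p = p_A1^3 / (p_B1).
Equating to 158 bar^2 and solving on 0 < X < 1: X = 0.636.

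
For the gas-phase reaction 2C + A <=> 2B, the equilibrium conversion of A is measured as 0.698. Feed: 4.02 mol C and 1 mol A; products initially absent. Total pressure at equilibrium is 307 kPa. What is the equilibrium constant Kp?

Kp = 0.0132 kPa^-1

Let X = conversion of A (basis 1 mol A); extent of reaction ξ = X.
At extent ξ: n_C = 4.02 − 2X; n_A = 1 − X; n_B = 2X.
Total moles n_T = 5.02 − X.
At X = 0.698: n_C = 2.62, n_A = 0.302, n_B = 1.4, n_T = 4.32.
p_i = (n_i/n_T)·P. Kp = p_B^2 / (p_C^2 p_A) = 0.0132 kPa^-1.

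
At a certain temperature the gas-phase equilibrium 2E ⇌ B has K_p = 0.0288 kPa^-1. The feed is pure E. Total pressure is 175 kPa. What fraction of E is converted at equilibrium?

Let X = conversion of E (basis 1 mol E); extent of reaction ξ = 0.5X.
At extent ξ: n_E = 1 − X; n_B = 0.5X.
Summing: n_T = 1 − 0.5X.
Mole fractions y_i = n_i/n_T; K_p = p_B / (p_E^2) with p_i = y_i·P.
Setting this equal to 0.0288 kPa^-1 and taking the physical root (0 < X < 1) gives X = 0.783.

X = 0.783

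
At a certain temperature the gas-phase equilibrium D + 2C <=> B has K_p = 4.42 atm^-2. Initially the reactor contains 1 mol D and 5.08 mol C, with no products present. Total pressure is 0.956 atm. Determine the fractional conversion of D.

Let X = conversion of D (basis 1 mol D); extent of reaction ξ = X.
Mole table: n_D = 1 − X; n_C = 5.08 − 2X; n_B = X.
Total moles n_T = 6.08 − 2X.
With p_i = (n_i/n_T)P, K_p = p_B / (p_D p_C^2).
Equating to 4.42 atm^-2 and solving on 0 < X < 1: X = 0.713.

X = 0.713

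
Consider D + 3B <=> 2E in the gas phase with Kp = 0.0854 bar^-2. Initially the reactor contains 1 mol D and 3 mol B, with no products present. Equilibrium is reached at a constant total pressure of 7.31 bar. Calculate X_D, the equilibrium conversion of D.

Let X = conversion of D (basis 1 mol D); extent of reaction ξ = X.
At extent ξ: n_D = 1 − X; n_B = 3 − 3X; n_E = 2X.
n_T = Σnᵢ = 4 − 2X.
With p_i = (n_i/n_T)P, Kp = p_E^2 / (p_D p_B^3).
This yields a degree-4 equation in X; solving on (0,1), X = 0.485.

X = 0.485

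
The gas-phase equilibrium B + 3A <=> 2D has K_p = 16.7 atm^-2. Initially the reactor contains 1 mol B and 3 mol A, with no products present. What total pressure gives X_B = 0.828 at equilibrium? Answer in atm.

Let X = conversion of B (basis 1 mol B); extent of reaction ξ = X.
Mole table: n_B = 1 − X; n_A = 3 − 3X; n_D = 2X.
Total moles n_T = 4 − 2X.
K_p = p_D^2 / (p_B p_A^3) with p_i = (n_i/n_T)·P.
At X = 0.828: the mole-fraction product g(X) = Π y_i^ν_i = 637.6. Since K_p = g(X)·P^{-2}, P = (g/K_p)^(1/2) = (637.6/16.7)^(1/2) = 6.18 atm.

P = 6.18 atm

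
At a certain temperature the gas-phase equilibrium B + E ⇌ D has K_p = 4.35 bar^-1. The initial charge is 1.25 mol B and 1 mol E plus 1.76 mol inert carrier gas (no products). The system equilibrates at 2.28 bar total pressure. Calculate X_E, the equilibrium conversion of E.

X = 0.642

Take 1 mol E as basis and let X be its fractional conversion, so ξ = X.
Mole table: n_B = 1.25 − X; n_E = 1 − X; n_D = X; n_I = 1.76 (inert).
Summing: n_T = 4.01 − X.
Mole fractions y_i = n_i/n_T; K_p = p_D / (p_B p_E) with p_i = y_i·P.
Substituting and setting equal to 4.35 bar^-1 gives a polynomial in X; the root in (0,1) is X = 0.642.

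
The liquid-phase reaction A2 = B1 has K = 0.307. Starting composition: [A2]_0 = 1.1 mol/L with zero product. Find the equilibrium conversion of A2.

Let X = conversion of A2; extent ξ = 1.1·X mol/L.
Concentrations: [A2] = 1.1 − 1.1X; [B1] = 1.1X.
K = [B1] / ([A2]).
Setting equal to 0.307 and solving for X on (0,1) gives X = 0.235.

X = 0.235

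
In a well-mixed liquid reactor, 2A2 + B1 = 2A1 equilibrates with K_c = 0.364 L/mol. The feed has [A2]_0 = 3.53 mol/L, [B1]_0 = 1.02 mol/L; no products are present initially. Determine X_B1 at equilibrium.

Let X = conversion of B1; extent ξ = 1.02·X mol/L.
Concentrations: [A2] = 3.53 − 2.04X; [B1] = 1.02 − 1.02X; [A1] = 2.04X.
K_c = [A1]^2 / ([A2]^2 [B1]).
Equating to 0.364 L/mol: the physical root is X = 0.515.

X = 0.515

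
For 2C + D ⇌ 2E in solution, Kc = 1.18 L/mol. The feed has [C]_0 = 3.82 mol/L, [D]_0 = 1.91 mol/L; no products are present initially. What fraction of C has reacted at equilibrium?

X = 0.512

Let X = conversion of C; extent ξ = 3.82X/2 mol/L.
Concentrations: [C] = 3.82 − 3.82X; [D] = 1.91 − 1.91X; [E] = 3.82X.
Kc = [E]^2 / ([C]^2 [D]).
This equals 1.18 at X = 0.512 (the root in 0 < X < 1).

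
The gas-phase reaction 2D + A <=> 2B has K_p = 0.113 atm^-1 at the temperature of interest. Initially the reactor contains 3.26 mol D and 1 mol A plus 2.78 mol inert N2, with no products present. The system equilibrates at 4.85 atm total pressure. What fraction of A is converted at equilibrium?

X = 0.312

Take 1 mol A as basis and let X be its fractional conversion, so ξ = X.
Mole table: n_D = 3.26 − 2X; n_A = 1 − X; n_B = 2X; n_I = 2.78 (inert).
Total moles n_T = 7.04 − X.
Mole fractions y_i = n_i/n_T; K_p = p_B^2 / (p_D^2 p_A) with p_i = y_i·P.
Setting this equal to 0.113 atm^-1 and taking the physical root (0 < X < 1) gives X = 0.312.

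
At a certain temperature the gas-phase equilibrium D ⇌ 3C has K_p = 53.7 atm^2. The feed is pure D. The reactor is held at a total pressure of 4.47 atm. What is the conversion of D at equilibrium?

Basis: 1 mol D initially; let X = conversion of D. Extent ξ = X.
Moles: n_D = 1 − X; n_C = 3X.
n_T = Σnᵢ = 1 + 2X.
y_i = n_i/n_T, p_i = y_i·P. K_p = p_C^3 / (p_D).
This yields a degree-3 equation in X; solving on (0,1), X = 0.580.

X = 0.580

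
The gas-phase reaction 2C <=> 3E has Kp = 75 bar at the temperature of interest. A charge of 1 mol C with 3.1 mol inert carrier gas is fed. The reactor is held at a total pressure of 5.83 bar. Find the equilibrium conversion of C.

Take 1 mol C as basis and let X be its fractional conversion, so ξ = 0.5X.
At extent ξ: n_C = 1 − X; n_E = 1.5X; n_I = 3.1 (inert).
Summing: n_T = 4.1 + 0.5X.
With p_i = (n_i/n_T)P, Kp = p_E^3 / (p_C^2).
This yields a degree-3 equation in X; solving on (0,1), X = 0.821.

X = 0.821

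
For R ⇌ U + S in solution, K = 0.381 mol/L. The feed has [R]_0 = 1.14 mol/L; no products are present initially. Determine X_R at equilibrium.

Let X = conversion of R; extent ξ = 1.14·X mol/L.
Concentrations: [R] = 1.14 − 1.14X; [U] = 1.14X; [S] = 1.14X.
K = [U] [S] / ([R]).
Equating to 0.381 mol/L: the physical root is X = 0.435.

X = 0.435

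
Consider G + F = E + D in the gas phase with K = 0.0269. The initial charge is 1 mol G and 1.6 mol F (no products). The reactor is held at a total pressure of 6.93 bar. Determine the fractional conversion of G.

Basis: 1 mol G initially; let X = conversion of G. Extent ξ = X.
At extent ξ: n_G = 1 − X; n_F = 1.6 − X; n_E = X; n_D = X.
n_T stays at 2.6 (no change in mole number).
y_i = n_i/n_T, p_i = y_i·P. K = p_E p_D / (p_G p_F).
This yields a degree-2 equation in X; solving on (0,1), X = 0.177.

X = 0.177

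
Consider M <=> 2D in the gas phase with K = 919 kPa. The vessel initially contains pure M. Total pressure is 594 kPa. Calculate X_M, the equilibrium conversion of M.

Take 1 mol M as basis and let X be its fractional conversion, so ξ = X.
At extent ξ: n_M = 1 − X; n_D = 2X.
Total moles n_T = 1 + X.
y_i = n_i/n_T, p_i = y_i·P. K = p_D^2 / (p_M).
Substituting and setting equal to 919 kPa gives a polynomial in X; the root in (0,1) is X = 0.528.

X = 0.528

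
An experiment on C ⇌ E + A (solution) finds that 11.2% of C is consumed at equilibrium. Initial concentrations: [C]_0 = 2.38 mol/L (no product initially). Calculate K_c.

Let X = conversion of C.
Concentrations: [C] = 2.38 − 2.38X; [E] = 2.38X; [A] = 2.38X.
At X = 0.112: [C] = 2.11, [E] = 0.267, [A] = 0.267.
K_c = [E] [A] / ([C]) = 0.0336 mol/L.

K_c = 0.0336 mol/L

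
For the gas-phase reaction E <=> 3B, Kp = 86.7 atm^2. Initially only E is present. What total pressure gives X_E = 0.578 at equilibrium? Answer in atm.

Let X = conversion of E (basis 1 mol E); extent of reaction ξ = X.
Mole table: n_E = 1 − X; n_B = 3X.
Summing: n_T = 1 + 2X.
Kp = p_B^3 / (p_E) with p_i = (n_i/n_T)·P.
At X = 0.578: the mole-fraction product g(X) = Π y_i^ν_i = 2.658. Since Kp = g(X)·P^{2}, P = (Kp/g)^(1/2) = (86.7/2.658)^(1/2) = 5.71 atm.

P = 5.71 atm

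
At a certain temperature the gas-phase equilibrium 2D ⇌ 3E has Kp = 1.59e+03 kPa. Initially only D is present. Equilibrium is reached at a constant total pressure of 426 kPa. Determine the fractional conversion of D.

X = 0.607

Take 1 mol D as basis and let X be its fractional conversion, so ξ = 0.5X.
At extent ξ: n_D = 1 − X; n_E = 1.5X.
Total moles n_T = 1 + 0.5X.
y_i = n_i/n_T, p_i = y_i·P. Kp = p_E^3 / (p_D^2).
Equating to 1.59e+03 kPa and solving on 0 < X < 1: X = 0.607.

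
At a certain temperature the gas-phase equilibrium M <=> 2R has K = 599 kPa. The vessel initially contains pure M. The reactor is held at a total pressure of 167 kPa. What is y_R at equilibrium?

Take 1 mol M as basis and let X be its fractional conversion, so ξ = X.
Mole table: n_M = 1 − X; n_R = 2X.
Summing: n_T = 1 + X.
Mole fractions y_i = n_i/n_T; K = p_R^2 / (p_M) with p_i = y_i·P.
Substituting and setting equal to 599 kPa gives a polynomial in X; the root in (0,1) is X = 0.688.
Then n_R = 1.38, n_T = 1.69, so y_R = 0.815.

y_R = 0.815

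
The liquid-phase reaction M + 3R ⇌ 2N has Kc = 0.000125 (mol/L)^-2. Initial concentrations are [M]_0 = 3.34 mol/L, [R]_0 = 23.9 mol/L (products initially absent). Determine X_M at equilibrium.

Let X = conversion of M; extent ξ = 3.34·X mol/L.
Concentrations: [M] = 3.34 − 3.34X; [R] = 23.9 − 10X; [N] = 6.68X.
Kc = [N]^2 / ([M] [R]^3).
Solving Kc = 0.000125 for X ∈ (0,1): X = 0.259.

X = 0.259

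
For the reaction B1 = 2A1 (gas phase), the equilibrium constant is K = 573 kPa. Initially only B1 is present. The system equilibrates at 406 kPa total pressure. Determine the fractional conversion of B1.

X = 0.511

Take 1 mol B1 as basis and let X be its fractional conversion, so ξ = X.
At extent ξ: n_B1 = 1 − X; n_A1 = 2X.
Summing: n_T = 1 + X.
y_i = n_i/n_T, p_i = y_i·P. K = p_A1^2 / (p_B1).
Equating to 573 kPa and solving on 0 < X < 1: X = 0.511.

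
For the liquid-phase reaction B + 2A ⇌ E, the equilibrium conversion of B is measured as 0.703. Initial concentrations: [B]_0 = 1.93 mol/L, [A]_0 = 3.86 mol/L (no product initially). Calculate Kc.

Kc = 1.8 (mol/L)^-2

Let X = conversion of B.
Concentrations: [B] = 1.93 − 1.93X; [A] = 3.86 − 3.86X; [E] = 1.93X.
At X = 0.703: [B] = 0.573, [A] = 1.15, [E] = 1.36.
Kc = [E] / ([B] [A]^2) = 1.8 (mol/L)^-2.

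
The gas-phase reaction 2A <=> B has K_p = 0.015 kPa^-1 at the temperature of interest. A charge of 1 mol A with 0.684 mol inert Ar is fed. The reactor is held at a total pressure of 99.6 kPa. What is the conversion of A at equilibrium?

Take 1 mol A as basis and let X be its fractional conversion, so ξ = 0.5X.
Moles: n_A = 1 − X; n_B = 0.5X; n_I = 0.684 (inert).
n_T = Σnᵢ = 1.68 − 0.5X.
Mole fractions y_i = n_i/n_T; K_p = p_B / (p_A^2) with p_i = y_i·P.
This yields a degree-2 equation in X; solving on (0,1), X = 0.507.

X = 0.507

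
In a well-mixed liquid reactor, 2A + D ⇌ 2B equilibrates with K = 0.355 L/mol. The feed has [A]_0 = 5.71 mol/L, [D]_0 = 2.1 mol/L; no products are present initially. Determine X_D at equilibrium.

X = 0.512

Let X = conversion of D; extent ξ = 2.1·X mol/L.
Concentrations: [A] = 5.71 − 4.2X; [D] = 2.1 − 2.1X; [B] = 4.2X.
K = [B]^2 / ([A]^2 [D]).
This equals 0.355 at X = 0.512 (the root in 0 < X < 1).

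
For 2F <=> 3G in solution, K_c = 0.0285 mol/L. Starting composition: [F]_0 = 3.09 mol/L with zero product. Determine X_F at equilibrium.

Let X = conversion of F; extent ξ = 3.09X/2 mol/L.
Concentrations: [F] = 3.09 − 3.09X; [G] = 4.63X.
K_c = [G]^3 / ([F]^2).
Equating to 0.0285 mol/L: the physical root is X = 0.128.

X = 0.128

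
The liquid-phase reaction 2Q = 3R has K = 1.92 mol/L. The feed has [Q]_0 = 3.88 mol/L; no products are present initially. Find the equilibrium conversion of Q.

Let X = conversion of Q; extent ξ = 3.88X/2 mol/L.
Concentrations: [Q] = 3.88 − 3.88X; [R] = 5.82X.
K = [R]^3 / ([Q]^2).
Setting equal to 1.92 and solving for X on (0,1) gives X = 0.382.

X = 0.382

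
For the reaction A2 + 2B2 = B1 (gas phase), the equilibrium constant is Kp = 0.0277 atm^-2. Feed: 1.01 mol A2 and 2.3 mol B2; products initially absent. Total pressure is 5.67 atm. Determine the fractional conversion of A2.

Basis: 1.01 mol A2 initially; let X = conversion of A2. Extent ξ = 1.01X.
Species balance: n_A2 = 1.01 − 1.01X; n_B2 = 2.3 − 2.02X; n_B1 = 1.01X.
Total moles n_T = 3.31 − 2.02X.
With p_i = (n_i/n_T)P, Kp = p_B1 / (p_A2 p_B2^2).
Substituting and setting equal to 0.0277 atm^-2 gives a polynomial in X; the root in (0,1) is X = 0.265.

X = 0.265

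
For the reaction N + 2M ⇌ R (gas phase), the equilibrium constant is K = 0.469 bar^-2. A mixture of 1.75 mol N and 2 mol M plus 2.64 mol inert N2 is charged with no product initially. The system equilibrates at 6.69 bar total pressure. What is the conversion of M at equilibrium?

X = 0.593

Take 2 mol M as basis and let X be its fractional conversion, so ξ = X.
Species balance: n_N = 1.75 − X; n_M = 2 − 2X; n_R = X; n_I = 2.64 (inert).
n_T = Σnᵢ = 6.39 − 2X.
With p_i = (n_i/n_T)P, K = p_R / (p_N p_M^2).
Setting this equal to 0.469 bar^-2 and taking the physical root (0 < X < 1) gives X = 0.593.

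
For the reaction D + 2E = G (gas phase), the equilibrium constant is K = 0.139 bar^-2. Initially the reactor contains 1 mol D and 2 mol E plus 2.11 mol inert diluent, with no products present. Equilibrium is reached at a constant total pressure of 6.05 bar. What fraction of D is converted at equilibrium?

X = 0.320

Take 1 mol D as basis and let X be its fractional conversion, so ξ = X.
Mole table: n_D = 1 − X; n_E = 2 − 2X; n_G = X; n_I = 2.11 (inert).
Total moles n_T = 5.11 − 2X.
y_i = n_i/n_T, p_i = y_i·P. K = p_G / (p_D p_E^2).
Equating to 0.139 bar^-2 and solving on 0 < X < 1: X = 0.320.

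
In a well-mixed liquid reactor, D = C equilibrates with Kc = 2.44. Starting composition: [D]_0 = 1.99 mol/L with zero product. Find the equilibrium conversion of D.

X = 0.709

Let X = conversion of D; extent ξ = 1.99·X mol/L.
Concentrations: [D] = 1.99 − 1.99X; [C] = 1.99X.
Kc = [C] / ([D]).
Equating to 2.44: the physical root is X = 0.709.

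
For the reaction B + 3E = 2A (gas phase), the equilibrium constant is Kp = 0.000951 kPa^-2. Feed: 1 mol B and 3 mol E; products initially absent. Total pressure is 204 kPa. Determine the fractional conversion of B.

Basis: 1 mol B initially; let X = conversion of B. Extent ξ = X.
At extent ξ: n_B = 1 − X; n_E = 3 − 3X; n_A = 2X.
n_T = Σnᵢ = 4 − 2X.
y_i = n_i/n_T, p_i = y_i·P. Kp = p_A^2 / (p_B p_E^3).
Equating to 0.000951 kPa^-2 and solving on 0 < X < 1: X = 0.670.

X = 0.670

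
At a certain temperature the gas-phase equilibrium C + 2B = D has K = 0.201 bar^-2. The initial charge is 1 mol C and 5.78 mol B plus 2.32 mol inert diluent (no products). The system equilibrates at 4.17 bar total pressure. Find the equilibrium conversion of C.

Let X = conversion of C (basis 1 mol C); extent of reaction ξ = X.
Species balance: n_C = 1 − X; n_B = 5.78 − 2X; n_D = X; n_I = 2.32 (inert).
n_T = Σnᵢ = 9.1 − 2X.
Mole fractions y_i = n_i/n_T; K = p_D / (p_C p_B^2) with p_i = y_i·P.
This yields a degree-3 equation in X; solving on (0,1), X = 0.545.

X = 0.545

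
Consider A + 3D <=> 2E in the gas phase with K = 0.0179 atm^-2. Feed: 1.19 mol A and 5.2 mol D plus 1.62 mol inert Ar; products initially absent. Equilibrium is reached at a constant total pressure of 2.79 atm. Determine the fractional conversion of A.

X = 0.195

Take 1.19 mol A as basis and let X be its fractional conversion, so ξ = 1.19X.
Mole table: n_A = 1.19 − 1.19X; n_D = 5.2 − 3.57X; n_E = 2.38X; n_I = 1.62 (inert).
Summing: n_T = 8.01 − 2.38X.
With p_i = (n_i/n_T)P, K = p_E^2 / (p_A p_D^3).
This yields a degree-4 equation in X; solving on (0,1), X = 0.195.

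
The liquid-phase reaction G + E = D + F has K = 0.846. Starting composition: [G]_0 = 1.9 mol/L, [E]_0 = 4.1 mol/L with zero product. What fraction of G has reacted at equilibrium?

X = 0.658

Let X = conversion of G; extent ξ = 1.9·X mol/L.
Concentrations: [G] = 1.9 − 1.9X; [E] = 4.1 − 1.9X; [D] = 1.9X; [F] = 1.9X.
K = [D] [F] / ([G] [E]).
Equating to 0.846: the physical root is X = 0.658.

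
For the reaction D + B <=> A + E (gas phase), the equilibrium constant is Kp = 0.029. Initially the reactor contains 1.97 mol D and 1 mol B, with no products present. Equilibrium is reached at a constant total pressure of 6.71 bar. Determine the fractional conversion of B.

X = 0.202

Let X = conversion of B (basis 1 mol B); extent of reaction ξ = X.
Mole table: n_D = 1.97 − X; n_B = 1 − X; n_A = X; n_E = X.
n_T stays at 2.97 (no change in mole number).
With p_i = (n_i/n_T)P, Kp = p_A p_E / (p_D p_B).
This yields a degree-2 equation in X; solving on (0,1), X = 0.202.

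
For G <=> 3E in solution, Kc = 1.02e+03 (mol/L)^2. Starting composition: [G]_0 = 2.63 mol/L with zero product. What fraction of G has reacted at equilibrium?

Let X = conversion of G; extent ξ = 2.63·X mol/L.
Concentrations: [G] = 2.63 − 2.63X; [E] = 7.89X.
Kc = [E]^3 / ([G]).
Setting equal to 1.02e+03 and solving for X on (0,1) gives X = 0.877.

X = 0.877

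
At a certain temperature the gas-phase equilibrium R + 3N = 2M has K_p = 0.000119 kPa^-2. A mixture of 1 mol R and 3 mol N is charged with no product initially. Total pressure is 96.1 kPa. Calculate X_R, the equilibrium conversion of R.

X = 0.349

Basis: 1 mol R initially; let X = conversion of R. Extent ξ = X.
Mole table: n_R = 1 − X; n_N = 3 − 3X; n_M = 2X.
n_T = Σnᵢ = 4 − 2X.
With p_i = (n_i/n_T)P, K_p = p_M^2 / (p_R p_N^3).
This yields a degree-4 equation in X; solving on (0,1), X = 0.349.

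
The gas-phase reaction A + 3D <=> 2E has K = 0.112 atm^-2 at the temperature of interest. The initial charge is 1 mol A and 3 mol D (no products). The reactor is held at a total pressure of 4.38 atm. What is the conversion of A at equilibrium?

X = 0.413

Let X = conversion of A (basis 1 mol A); extent of reaction ξ = X.
Moles: n_A = 1 − X; n_D = 3 − 3X; n_E = 2X.
n_T = Σnᵢ = 4 − 2X.
With p_i = (n_i/n_T)P, K = p_E^2 / (p_A p_D^3).
Setting this equal to 0.112 atm^-2 and taking the physical root (0 < X < 1) gives X = 0.413.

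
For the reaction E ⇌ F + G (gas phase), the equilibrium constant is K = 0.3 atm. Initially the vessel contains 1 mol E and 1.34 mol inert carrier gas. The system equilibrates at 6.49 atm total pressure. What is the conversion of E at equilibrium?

Let X = conversion of E (basis 1 mol E); extent of reaction ξ = X.
Mole table: n_E = 1 − X; n_F = X; n_G = X; n_I = 1.34 (inert).
Total moles n_T = 2.34 + X.
With p_i = (n_i/n_T)P, K = p_F p_G / (p_E).
This yields a degree-2 equation in X; solving on (0,1), X = 0.293.

X = 0.293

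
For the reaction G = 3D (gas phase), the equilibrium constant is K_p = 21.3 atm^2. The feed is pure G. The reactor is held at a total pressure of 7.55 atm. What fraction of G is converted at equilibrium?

Take 1 mol G as basis and let X be its fractional conversion, so ξ = X.
Moles: n_G = 1 − X; n_D = 3X.
Total moles n_T = 1 + 2X.
With p_i = (n_i/n_T)P, K_p = p_D^3 / (p_G).
Equating to 21.3 atm^2 and solving on 0 < X < 1: X = 0.291.

X = 0.291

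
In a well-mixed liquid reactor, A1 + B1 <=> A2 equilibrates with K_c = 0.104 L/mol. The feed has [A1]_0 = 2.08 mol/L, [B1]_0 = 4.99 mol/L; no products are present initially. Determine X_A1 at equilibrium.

X = 0.311

Let X = conversion of A1; extent ξ = 2.08·X mol/L.
Concentrations: [A1] = 2.08 − 2.08X; [B1] = 4.99 − 2.08X; [A2] = 2.08X.
K_c = [A2] / ([A1] [B1]).
Equating to 0.104 L/mol: the physical root is X = 0.311.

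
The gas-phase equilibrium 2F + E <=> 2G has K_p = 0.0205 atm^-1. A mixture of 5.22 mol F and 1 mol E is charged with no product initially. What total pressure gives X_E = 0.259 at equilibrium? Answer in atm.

Let X = conversion of E (basis 1 mol E); extent of reaction ξ = X.
Species balance: n_F = 5.22 − 2X; n_E = 1 − X; n_G = 2X.
n_T = Σnᵢ = 6.22 − X.
K_p = p_G^2 / (p_F^2 p_E) with p_i = (n_i/n_T)·P.
At X = 0.259: the mole-fraction product g(X) = Π y_i^ν_i = 0.09763. Since K_p = g(X)·P^{-1}, P = (g/K_p)^(1/1) = (0.09763/0.0205)^(1/1) = 4.76 atm.

P = 4.76 atm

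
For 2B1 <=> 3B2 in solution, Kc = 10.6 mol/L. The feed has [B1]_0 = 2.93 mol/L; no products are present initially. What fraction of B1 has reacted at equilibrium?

X = 0.577

Let X = conversion of B1; extent ξ = 2.93X/2 mol/L.
Concentrations: [B1] = 2.93 − 2.93X; [B2] = 4.4X.
Kc = [B2]^3 / ([B1]^2).
Equating to 10.6 mol/L: the physical root is X = 0.577.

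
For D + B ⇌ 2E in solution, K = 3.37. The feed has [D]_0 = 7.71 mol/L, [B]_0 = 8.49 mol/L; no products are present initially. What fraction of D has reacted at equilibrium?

Let X = conversion of D; extent ξ = 7.71·X mol/L.
Concentrations: [D] = 7.71 − 7.71X; [B] = 8.49 − 7.71X; [E] = 15.4X.
K = [E]^2 / ([D] [B]).
Solving K = 3.37 for X ∈ (0,1): X = 0.502.

X = 0.502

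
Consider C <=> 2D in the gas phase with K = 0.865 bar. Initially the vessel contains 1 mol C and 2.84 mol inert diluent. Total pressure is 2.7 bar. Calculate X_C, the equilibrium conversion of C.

X = 0.439

Let X = conversion of C (basis 1 mol C); extent of reaction ξ = X.
Moles: n_C = 1 − X; n_D = 2X; n_I = 2.84 (inert).
Summing: n_T = 3.84 + X.
Mole fractions y_i = n_i/n_T; K = p_D^2 / (p_C) with p_i = y_i·P.
Setting this equal to 0.865 bar and taking the physical root (0 < X < 1) gives X = 0.439.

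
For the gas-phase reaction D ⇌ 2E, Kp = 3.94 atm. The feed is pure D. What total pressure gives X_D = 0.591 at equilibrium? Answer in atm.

P = 1.84 atm

Take 1 mol D as basis and let X be its fractional conversion, so ξ = X.
At extent ξ: n_D = 1 − X; n_E = 2X.
Total moles n_T = 1 + X.
Kp = p_E^2 / (p_D) with p_i = (n_i/n_T)·P.
At X = 0.591: the mole-fraction product g(X) = Π y_i^ν_i = 2.147. Since Kp = g(X)·P^{1}, P = (Kp/g)^(1/1) = (3.94/2.147)^(1/1) = 1.84 atm.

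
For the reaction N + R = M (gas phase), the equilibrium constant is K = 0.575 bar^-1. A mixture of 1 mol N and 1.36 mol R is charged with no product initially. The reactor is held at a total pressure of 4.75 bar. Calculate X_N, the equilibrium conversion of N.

X = 0.550

Take 1 mol N as basis and let X be its fractional conversion, so ξ = X.
At extent ξ: n_N = 1 − X; n_R = 1.36 − X; n_M = X.
Total moles n_T = 2.36 − X.
y_i = n_i/n_T, p_i = y_i·P. K = p_M / (p_N p_R).
Equating to 0.575 bar^-1 and solving on 0 < X < 1: X = 0.550.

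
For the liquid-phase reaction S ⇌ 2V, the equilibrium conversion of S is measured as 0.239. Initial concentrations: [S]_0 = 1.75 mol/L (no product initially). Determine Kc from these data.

Let X = conversion of S.
Concentrations: [S] = 1.75 − 1.75X; [V] = 3.5X.
At X = 0.239: [S] = 1.33, [V] = 0.837.
Kc = [V]^2 / ([S]) = 0.525 mol/L.

Kc = 0.525 mol/L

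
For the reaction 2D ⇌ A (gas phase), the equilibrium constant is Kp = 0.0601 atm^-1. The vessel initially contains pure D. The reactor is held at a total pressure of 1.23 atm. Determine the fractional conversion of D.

X = 0.121

Basis: 1 mol D initially; let X = conversion of D. Extent ξ = 0.5X.
Moles: n_D = 1 − X; n_A = 0.5X.
n_T = Σnᵢ = 1 − 0.5X.
Mole fractions y_i = n_i/n_T; Kp = p_A / (p_D^2) with p_i = y_i·P.
Setting this equal to 0.0601 atm^-1 and taking the physical root (0 < X < 1) gives X = 0.121.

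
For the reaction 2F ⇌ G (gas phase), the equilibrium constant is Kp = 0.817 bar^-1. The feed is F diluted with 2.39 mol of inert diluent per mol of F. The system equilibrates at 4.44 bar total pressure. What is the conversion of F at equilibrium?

X = 0.524

Take 1 mol F as basis and let X be its fractional conversion, so ξ = 0.5X.
At extent ξ: n_F = 1 − X; n_G = 0.5X; n_I = 2.39 (inert).
n_T = Σnᵢ = 3.39 − 0.5X.
With p_i = (n_i/n_T)P, Kp = p_G / (p_F^2).
Setting this equal to 0.817 bar^-1 and taking the physical root (0 < X < 1) gives X = 0.524.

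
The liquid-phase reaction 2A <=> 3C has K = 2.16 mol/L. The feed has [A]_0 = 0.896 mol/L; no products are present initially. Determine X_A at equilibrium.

Let X = conversion of A; extent ξ = 0.896X/2 mol/L.
Concentrations: [A] = 0.896 − 0.896X; [C] = 1.34X.
K = [C]^3 / ([A]^2).
Setting equal to 2.16 and solving for X on (0,1) gives X = 0.536.

X = 0.536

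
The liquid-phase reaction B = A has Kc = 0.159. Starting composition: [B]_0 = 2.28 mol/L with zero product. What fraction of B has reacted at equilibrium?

X = 0.137

Let X = conversion of B; extent ξ = 2.28·X mol/L.
Concentrations: [B] = 2.28 − 2.28X; [A] = 2.28X.
Kc = [A] / ([B]).
Solving Kc = 0.159 for X ∈ (0,1): X = 0.137.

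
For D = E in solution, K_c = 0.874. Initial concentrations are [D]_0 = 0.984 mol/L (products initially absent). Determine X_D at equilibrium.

X = 0.466

Let X = conversion of D; extent ξ = 0.984·X mol/L.
Concentrations: [D] = 0.984 − 0.984X; [E] = 0.984X.
K_c = [E] / ([D]).
Solving K_c = 0.874 for X ∈ (0,1): X = 0.466.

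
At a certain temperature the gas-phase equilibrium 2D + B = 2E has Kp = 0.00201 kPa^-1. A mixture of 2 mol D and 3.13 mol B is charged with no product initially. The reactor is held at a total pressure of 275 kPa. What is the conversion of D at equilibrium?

X = 0.362

Basis: 2 mol D initially; let X = conversion of D. Extent ξ = X.
At extent ξ: n_D = 2 − 2X; n_B = 3.13 − X; n_E = 2X.
Summing: n_T = 5.13 − X.
With p_i = (n_i/n_T)P, Kp = p_E^2 / (p_D^2 p_B).
This yields a degree-3 equation in X; solving on (0,1), X = 0.362.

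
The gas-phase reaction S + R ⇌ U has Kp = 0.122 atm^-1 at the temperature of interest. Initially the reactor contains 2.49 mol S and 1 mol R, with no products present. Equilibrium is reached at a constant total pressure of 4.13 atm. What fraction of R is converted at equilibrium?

X = 0.258

Let X = conversion of R (basis 1 mol R); extent of reaction ξ = X.
Mole table: n_S = 2.49 − X; n_R = 1 − X; n_U = X.
n_T = Σnᵢ = 3.49 − X.
With p_i = (n_i/n_T)P, Kp = p_U / (p_S p_R).
Substituting and setting equal to 0.122 atm^-1 gives a polynomial in X; the root in (0,1) is X = 0.258.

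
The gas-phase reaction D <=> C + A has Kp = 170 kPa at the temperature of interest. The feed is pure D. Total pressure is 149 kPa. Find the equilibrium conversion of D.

X = 0.730

Let X = conversion of D (basis 1 mol D); extent of reaction ξ = X.
Moles: n_D = 1 − X; n_C = X; n_A = X.
Summing: n_T = 1 + X.
Mole fractions y_i = n_i/n_T; Kp = p_C p_A / (p_D) with p_i = y_i·P.
Setting this equal to 170 kPa and taking the physical root (0 < X < 1) gives X = 0.730.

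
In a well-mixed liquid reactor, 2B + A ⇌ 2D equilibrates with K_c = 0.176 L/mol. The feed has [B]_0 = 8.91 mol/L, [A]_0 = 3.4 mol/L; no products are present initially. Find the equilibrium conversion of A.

X = 0.472

Let X = conversion of A; extent ξ = 3.4·X mol/L.
Concentrations: [B] = 8.91 − 6.8X; [A] = 3.4 − 3.4X; [D] = 6.8X.
K_c = [D]^2 / ([B]^2 [A]).
This equals 0.176 at X = 0.472 (the root in 0 < X < 1).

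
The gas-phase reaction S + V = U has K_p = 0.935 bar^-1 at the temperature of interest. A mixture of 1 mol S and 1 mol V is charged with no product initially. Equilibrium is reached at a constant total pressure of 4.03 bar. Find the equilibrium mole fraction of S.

Take 1 mol S as basis and let X be its fractional conversion, so ξ = X.
At extent ξ: n_S = 1 − X; n_V = 1 − X; n_U = X.
n_T = Σnᵢ = 2 − X.
Mole fractions y_i = n_i/n_T; K_p = p_U / (p_S p_V) with p_i = y_i·P.
Setting this equal to 0.935 bar^-1 and taking the physical root (0 < X < 1) gives X = 0.542.
Then n_S = 0.458, n_T = 1.46, so y_S = 0.314.

y_S = 0.314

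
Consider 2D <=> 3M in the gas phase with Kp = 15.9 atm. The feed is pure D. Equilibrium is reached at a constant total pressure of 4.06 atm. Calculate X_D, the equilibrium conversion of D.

X = 0.612

Take 1 mol D as basis and let X be its fractional conversion, so ξ = 0.5X.
At extent ξ: n_D = 1 − X; n_M = 1.5X.
Summing: n_T = 1 + 0.5X.
y_i = n_i/n_T, p_i = y_i·P. Kp = p_M^3 / (p_D^2).
This yields a degree-3 equation in X; solving on (0,1), X = 0.612.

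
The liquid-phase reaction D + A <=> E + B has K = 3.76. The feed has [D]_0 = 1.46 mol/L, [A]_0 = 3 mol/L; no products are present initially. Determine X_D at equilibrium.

X = 0.844

Let X = conversion of D; extent ξ = 1.46·X mol/L.
Concentrations: [D] = 1.46 − 1.46X; [A] = 3 − 1.46X; [E] = 1.46X; [B] = 1.46X.
K = [E] [B] / ([D] [A]).
Equating to 3.76: the physical root is X = 0.844.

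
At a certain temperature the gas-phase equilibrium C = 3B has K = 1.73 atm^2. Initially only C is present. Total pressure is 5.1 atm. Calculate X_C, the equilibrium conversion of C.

X = 0.153

Take 1 mol C as basis and let X be its fractional conversion, so ξ = X.
At extent ξ: n_C = 1 − X; n_B = 3X.
Total moles n_T = 1 + 2X.
With p_i = (n_i/n_T)P, K = p_B^3 / (p_C).
Substituting and setting equal to 1.73 atm^2 gives a polynomial in X; the root in (0,1) is X = 0.153.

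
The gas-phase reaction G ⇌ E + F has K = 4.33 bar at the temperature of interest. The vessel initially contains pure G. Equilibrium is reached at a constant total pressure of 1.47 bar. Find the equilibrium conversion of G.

X = 0.864

Basis: 1 mol G initially; let X = conversion of G. Extent ξ = X.
Mole table: n_G = 1 − X; n_E = X; n_F = X.
Total moles n_T = 1 + X.
With p_i = (n_i/n_T)P, K = p_E p_F / (p_G).
Equating to 4.33 bar and solving on 0 < X < 1: X = 0.864.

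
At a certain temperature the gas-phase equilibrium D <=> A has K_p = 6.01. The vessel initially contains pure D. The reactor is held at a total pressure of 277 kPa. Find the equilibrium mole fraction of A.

y_A = 0.857

Basis: 1 mol D initially; let X = conversion of D. Extent ξ = X.
Species balance: n_D = 1 − X; n_A = X.
Since Δν = 0, n_T = 1 throughout.
With p_i = (n_i/n_T)P, K_p = p_A / (p_D).
Setting this equal to 6.01 and taking the physical root (0 < X < 1) gives X = 0.857.
Then n_A = 0.857, n_T = 1, so y_A = 0.857.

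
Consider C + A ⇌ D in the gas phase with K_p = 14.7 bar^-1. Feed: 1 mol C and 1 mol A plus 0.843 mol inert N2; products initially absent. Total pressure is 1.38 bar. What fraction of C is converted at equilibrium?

X = 0.725

Take 1 mol C as basis and let X be its fractional conversion, so ξ = X.
Species balance: n_C = 1 − X; n_A = 1 − X; n_D = X; n_I = 0.843 (inert).
Summing: n_T = 2.84 − X.
y_i = n_i/n_T, p_i = y_i·P. K_p = p_D / (p_C p_A).
Equating to 14.7 bar^-1 and solving on 0 < X < 1: X = 0.725.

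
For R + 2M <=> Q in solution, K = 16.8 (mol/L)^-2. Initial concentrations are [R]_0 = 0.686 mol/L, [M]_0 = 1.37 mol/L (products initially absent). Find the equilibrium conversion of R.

Let X = conversion of R; extent ξ = 0.686·X mol/L.
Concentrations: [R] = 0.686 − 0.686X; [M] = 1.37 − 1.37X; [Q] = 0.686X.
K = [Q] / ([R] [M]^2).
This equals 16.8 at X = 0.716 (the root in 0 < X < 1).

X = 0.716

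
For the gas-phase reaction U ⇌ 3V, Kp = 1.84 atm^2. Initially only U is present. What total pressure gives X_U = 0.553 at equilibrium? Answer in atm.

P = 0.894 atm

Let X = conversion of U (basis 1 mol U); extent of reaction ξ = X.
Mole table: n_U = 1 − X; n_V = 3X.
Summing: n_T = 1 + 2X.
Kp = p_V^3 / (p_U) with p_i = (n_i/n_T)·P.
At X = 0.553: the mole-fraction product g(X) = Π y_i^ν_i = 2.303. Since Kp = g(X)·P^{2}, P = (Kp/g)^(1/2) = (1.84/2.303)^(1/2) = 0.894 atm.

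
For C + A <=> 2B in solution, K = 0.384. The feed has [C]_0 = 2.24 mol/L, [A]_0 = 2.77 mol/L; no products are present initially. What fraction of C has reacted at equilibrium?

Let X = conversion of C; extent ξ = 2.24·X mol/L.
Concentrations: [C] = 2.24 − 2.24X; [A] = 2.77 − 2.24X; [B] = 4.48X.
K = [B]^2 / ([C] [A]).
Equating to 0.384: the physical root is X = 0.263.

X = 0.263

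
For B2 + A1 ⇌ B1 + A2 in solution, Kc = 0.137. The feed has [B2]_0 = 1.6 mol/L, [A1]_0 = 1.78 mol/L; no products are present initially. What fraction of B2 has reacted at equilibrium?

X = 0.285

Let X = conversion of B2; extent ξ = 1.6·X mol/L.
Concentrations: [B2] = 1.6 − 1.6X; [A1] = 1.78 − 1.6X; [B1] = 1.6X; [A2] = 1.6X.
Kc = [B1] [A2] / ([B2] [A1]).
Setting equal to 0.137 and solving for X on (0,1) gives X = 0.285.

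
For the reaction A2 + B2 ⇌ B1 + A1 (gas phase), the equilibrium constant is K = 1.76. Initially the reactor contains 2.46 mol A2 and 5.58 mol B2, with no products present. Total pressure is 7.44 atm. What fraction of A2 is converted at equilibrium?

Take 2.46 mol A2 as basis and let X be its fractional conversion, so ξ = 2.46X.
Species balance: n_A2 = 2.46 − 2.46X; n_B2 = 5.58 − 2.46X; n_B1 = 2.46X; n_A1 = 2.46X.
Since Δν = 0, n_T = 8.04 throughout.
Mole fractions y_i = n_i/n_T; K = p_B1 p_A1 / (p_A2 p_B2) with p_i = y_i·P.
Equating to 1.76 and solving on 0 < X < 1: X = 0.773.

X = 0.773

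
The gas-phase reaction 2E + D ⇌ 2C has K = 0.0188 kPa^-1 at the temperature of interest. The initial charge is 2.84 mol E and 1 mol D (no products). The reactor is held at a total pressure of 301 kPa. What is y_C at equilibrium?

y_C = 0.395

Take 1 mol D as basis and let X be its fractional conversion, so ξ = X.
At extent ξ: n_E = 2.84 − 2X; n_D = 1 − X; n_C = 2X.
Summing: n_T = 3.84 − X.
Mole fractions y_i = n_i/n_T; K = p_C^2 / (p_E^2 p_D) with p_i = y_i·P.
Substituting and setting equal to 0.0188 kPa^-1 gives a polynomial in X; the root in (0,1) is X = 0.633.
Then n_C = 1.27, n_T = 3.21, so y_C = 0.395.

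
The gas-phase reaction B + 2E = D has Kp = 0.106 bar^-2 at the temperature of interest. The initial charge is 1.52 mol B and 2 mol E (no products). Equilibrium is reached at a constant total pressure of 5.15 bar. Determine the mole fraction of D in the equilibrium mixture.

y_D = 0.188

Basis: 2 mol E initially; let X = conversion of E. Extent ξ = X.
At extent ξ: n_B = 1.52 − X; n_E = 2 − 2X; n_D = X.
n_T = Σnᵢ = 3.52 − 2X.
With p_i = (n_i/n_T)P, Kp = p_D / (p_B p_E^2).
Substituting and setting equal to 0.106 bar^-2 gives a polynomial in X; the root in (0,1) is X = 0.481.
Then n_D = 0.481, n_T = 2.56, so y_D = 0.188.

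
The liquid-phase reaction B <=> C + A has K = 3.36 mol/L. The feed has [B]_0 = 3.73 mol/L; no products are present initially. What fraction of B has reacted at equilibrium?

Let X = conversion of B; extent ξ = 3.73·X mol/L.
Concentrations: [B] = 3.73 − 3.73X; [C] = 3.73X; [A] = 3.73X.
K = [C] [A] / ([B]).
Setting equal to 3.36 and solving for X on (0,1) gives X = 0.600.

X = 0.600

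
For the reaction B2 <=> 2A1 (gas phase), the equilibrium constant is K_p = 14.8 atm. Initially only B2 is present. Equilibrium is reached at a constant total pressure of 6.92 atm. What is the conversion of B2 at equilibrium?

Let X = conversion of B2 (basis 1 mol B2); extent of reaction ξ = X.
Species balance: n_B2 = 1 − X; n_A1 = 2X.
Total moles n_T = 1 + X.
Mole fractions y_i = n_i/n_T; K_p = p_A1^2 / (p_B2) with p_i = y_i·P.
Setting this equal to 14.8 atm and taking the physical root (0 < X < 1) gives X = 0.590.

X = 0.590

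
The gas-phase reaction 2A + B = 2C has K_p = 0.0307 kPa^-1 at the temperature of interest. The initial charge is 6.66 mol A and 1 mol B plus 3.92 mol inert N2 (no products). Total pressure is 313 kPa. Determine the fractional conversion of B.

X = 0.863

Basis: 1 mol B initially; let X = conversion of B. Extent ξ = X.
Moles: n_A = 6.66 − 2X; n_B = 1 − X; n_C = 2X; n_I = 3.92 (inert).
n_T = Σnᵢ = 11.6 − X.
y_i = n_i/n_T, p_i = y_i·P. K_p = p_C^2 / (p_A^2 p_B).
Setting this equal to 0.0307 kPa^-1 and taking the physical root (0 < X < 1) gives X = 0.863.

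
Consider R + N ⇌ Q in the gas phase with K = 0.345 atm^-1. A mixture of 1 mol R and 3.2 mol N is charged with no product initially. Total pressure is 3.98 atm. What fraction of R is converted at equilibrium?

Basis: 1 mol R initially; let X = conversion of R. Extent ξ = X.
Moles: n_R = 1 − X; n_N = 3.2 − X; n_Q = X.
Total moles n_T = 4.2 − X.
Mole fractions y_i = n_i/n_T; K = p_Q / (p_R p_N) with p_i = y_i·P.
Equating to 0.345 atm^-1 and solving on 0 < X < 1: X = 0.500.

X = 0.500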